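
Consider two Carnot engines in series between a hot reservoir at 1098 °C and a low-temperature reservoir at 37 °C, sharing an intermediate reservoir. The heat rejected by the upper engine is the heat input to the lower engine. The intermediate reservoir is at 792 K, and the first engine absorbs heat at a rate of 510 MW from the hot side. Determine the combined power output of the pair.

T_H = 1098 °C → 1098 + 273.15 = 1371.15 K.
T_C = 37 °C → 37 + 273.15 = 310.15 K.
Two reversible stages in series are equivalent to a single Carnot engine between T_H and T_C, so η_total = 1 − T_C/T_H = 1 − 310.15/1371.15 = 0.7738.
W_total = η_total · Q_H = 0.7738 × 510 = 395 MW.

Ẇ_total ≈ 395 MW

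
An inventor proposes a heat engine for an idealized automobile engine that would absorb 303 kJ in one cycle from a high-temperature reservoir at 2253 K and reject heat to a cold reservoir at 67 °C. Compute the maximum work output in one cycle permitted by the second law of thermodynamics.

T_C = 67 °C → 67 + 273.15 = 340.15 K.
No engine can exceed the Carnot limit: η_max = 1 − T_C/T_H = 1 − 340.15/2253.00 = 0.8490.
W_max = η_max · Q_H = 0.8490 × 303 = 257.3 kJ.

W_max ≈ 257.3 kJ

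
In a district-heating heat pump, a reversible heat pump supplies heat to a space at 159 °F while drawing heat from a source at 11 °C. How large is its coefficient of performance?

COP_HP ≈ 5.77

T_H = 159 °F → (159 − 32) × 5/9 = 70.56 °C = 343.71 K.
T_C = 11 °C → 11 + 273.15 = 284.15 K.
COP_HP = T_H/(T_H − T_C) = 343.71/(343.71 − 284.15) = 5.77.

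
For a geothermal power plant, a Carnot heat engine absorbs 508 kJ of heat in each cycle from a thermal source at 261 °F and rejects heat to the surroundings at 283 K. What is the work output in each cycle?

T_H = 261 °F → (261 − 32) × 5/9 = 127.22 °C = 400.37 K.
Carnot efficiency: η = 1 − T_C/T_H = 1 − 283.00/400.37 = 0.2932.
W = η·Q_H = 0.2932 × 508 = 148.9 kJ.

W ≈ 148.9 kJ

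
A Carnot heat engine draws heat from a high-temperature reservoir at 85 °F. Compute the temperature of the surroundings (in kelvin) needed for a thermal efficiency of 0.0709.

T_H = 85 °F → (85 − 32) × 5/9 = 29.44 °C = 302.59 K.
From η = 1 − T_C/T_H, T_C = T_H·(1 − η) = 302.59 × (1 − 0.0709) = 281 K.

T_C ≈ 281 K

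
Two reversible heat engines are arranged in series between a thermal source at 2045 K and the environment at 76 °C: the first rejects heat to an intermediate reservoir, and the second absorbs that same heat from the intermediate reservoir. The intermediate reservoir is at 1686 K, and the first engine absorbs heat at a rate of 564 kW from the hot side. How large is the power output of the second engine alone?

T_C = 76 °C → 76 + 273.15 = 349.15 K.
Heat entering the second stage: Q_m = Q_H·(T_m/T_H) = 564 × 1686.00/2045.00 = 465 kW.
Second-stage efficiency η₂ = 1 − T_C/T_m = 1 − 349.15/1686.00 = 0.7929, so W₂ = η₂·Q_m = 369 kW.

Ẇ₂ ≈ 369 kW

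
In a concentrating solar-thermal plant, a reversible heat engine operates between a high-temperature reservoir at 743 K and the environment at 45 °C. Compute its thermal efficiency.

T_C = 45 °C → 45 + 273.15 = 318.15 K.
Since the cycle is reversible, η = 1 − T_C/T_H = 1 − 318.15/743.00 = 0.5718.

η ≈ 0.5718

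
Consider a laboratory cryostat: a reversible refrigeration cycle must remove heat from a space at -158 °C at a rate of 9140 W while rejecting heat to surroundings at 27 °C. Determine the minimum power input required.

Ẇ_in ≈ 14700 W

T_H = 27 °C → 27 + 273.15 = 300.15 K.
T_C = -158 °C → -158 + 273.15 = 115.15 K.
For a reversible refrigerator, COP_R = T_C/(T_H − T_C) = 115.15/185.00 = 0.6224.
W = Q_C/COP_R = 9140/0.6224 = 14700 W.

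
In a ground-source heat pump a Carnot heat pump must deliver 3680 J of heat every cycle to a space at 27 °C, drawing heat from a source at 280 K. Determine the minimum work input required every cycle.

W_in ≈ 247 J

T_H = 27 °C → 27 + 273.15 = 300.15 K.
The Carnot heat-pump COP is COP_HP = T_H/(T_H − T_C) = 300.15/20.15 = 14.8958.
W = Q_H/COP_HP = 3680/14.8958 = 247 J.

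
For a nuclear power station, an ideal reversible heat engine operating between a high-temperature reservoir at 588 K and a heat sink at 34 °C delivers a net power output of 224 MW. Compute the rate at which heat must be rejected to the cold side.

Q̇_C ≈ 245.0 MW

T_C = 34 °C → 34 + 273.15 = 307.15 K.
The Carnot efficiency is η = 1 − T_C/T_H = 1 − 307.15/588.00 = 0.4776.
Since Q_C/Q_H = T_C/T_H and Q_H = W/η, Q_C = W·T_C/(T_H − T_C) = 224 × 307.15/280.85 = 245.0 MW.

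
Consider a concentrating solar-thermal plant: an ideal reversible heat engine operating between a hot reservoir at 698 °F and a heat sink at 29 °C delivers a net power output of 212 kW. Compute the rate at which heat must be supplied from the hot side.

Q̇_H ≈ 400 kW

T_H = 698 °F → (698 − 32) × 5/9 = 370.00 °C = 643.15 K.
T_C = 29 °C → 29 + 273.15 = 302.15 K.
Since the cycle is reversible, η = 1 − T_C/T_H = 1 − 302.15/643.15 = 0.5302.
Q_H = W/η = 212/0.5302 = 400 kW.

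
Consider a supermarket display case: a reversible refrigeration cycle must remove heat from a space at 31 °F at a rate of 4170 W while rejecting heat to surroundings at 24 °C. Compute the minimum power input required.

Ẇ_in ≈ 376 W

T_H = 24 °C → 24 + 273.15 = 297.15 K.
T_C = 31 °F → (31 − 32) × 5/9 = -0.56 °C = 272.59 K.
The reversible coefficient of performance is COP_R = T_C/(T_H − T_C) = 272.59/24.56 = 11.1011.
W = Q_C/COP_R = 4170/11.1011 = 376 W.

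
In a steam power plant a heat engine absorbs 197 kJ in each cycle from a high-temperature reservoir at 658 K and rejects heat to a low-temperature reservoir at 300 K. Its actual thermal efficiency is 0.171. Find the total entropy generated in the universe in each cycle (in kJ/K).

W = η·Q_H = 0.171 × 197 = 33.69 kJ, so Q_C = Q_H − W = 163.3 kJ.
Entropy balance on the reservoirs: −Q_H/T_H = -0.2994 kJ/K, +Q_C/T_C = 0.5444 kJ/K.
ΔS_univ = −Q_H/T_H + Q_C/T_C = 0.2450 kJ/K (> 0, since η = 0.171 < η_Carnot = 0.544).

ΔS_univ ≈ 0.2450 kJ/K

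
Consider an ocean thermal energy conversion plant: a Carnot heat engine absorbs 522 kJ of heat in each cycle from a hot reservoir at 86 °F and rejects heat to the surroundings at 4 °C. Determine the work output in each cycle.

W ≈ 44.8 kJ

T_H = 86 °F → (86 − 32) × 5/9 = 30.00 °C = 303.15 K.
T_C = 4 °C → 4 + 273.15 = 277.15 K.
Carnot efficiency: η = 1 − T_C/T_H = 1 − 277.15/303.15 = 0.0858.
W = η·Q_H = 0.0858 × 522 = 44.8 kJ.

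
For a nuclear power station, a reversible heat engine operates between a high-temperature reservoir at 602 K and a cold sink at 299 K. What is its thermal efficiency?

η_rev = 1 − T_C/T_H = 1 − 299.00/602.00 = 0.503.

η ≈ 0.503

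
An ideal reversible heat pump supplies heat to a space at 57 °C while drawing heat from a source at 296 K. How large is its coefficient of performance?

COP_HP ≈ 9.668

T_H = 57 °C → 57 + 273.15 = 330.15 K.
COP_HP = T_H/(T_H − T_C) = 330.15/(330.15 − 296.00) = 9.668.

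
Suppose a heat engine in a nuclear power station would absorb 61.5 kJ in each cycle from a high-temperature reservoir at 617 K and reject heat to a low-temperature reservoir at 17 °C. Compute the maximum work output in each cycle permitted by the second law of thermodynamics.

T_C = 17 °C → 17 + 273.15 = 290.15 K.
The second-law ceiling is the Carnot efficiency, η_max = 1 − T_C/T_H = 1 − 290.15/617.00 = 0.5297.
W_max = η_max · Q_H = 0.5297 × 61.5 = 32.6 kJ.

W_max ≈ 32.6 kJ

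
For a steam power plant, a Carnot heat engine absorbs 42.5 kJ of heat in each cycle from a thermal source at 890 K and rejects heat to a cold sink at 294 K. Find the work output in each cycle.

W ≈ 28.5 kJ

The Carnot efficiency is η = 1 − T_C/T_H = 1 − 294.00/890.00 = 0.6697.
W = η·Q_H = 0.6697 × 42.5 = 28.5 kJ.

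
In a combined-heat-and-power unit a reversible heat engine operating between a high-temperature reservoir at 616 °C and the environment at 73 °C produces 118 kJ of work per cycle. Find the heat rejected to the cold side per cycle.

T_H = 616 °C → 616 + 273.15 = 889.15 K.
T_C = 73 °C → 73 + 273.15 = 346.15 K.
η_rev = 1 − T_C/T_H = 1 − 346.15/889.15 = 0.6107.
Since Q_C/Q_H = T_C/T_H and Q_H = W/η, Q_C = W·T_C/(T_H − T_C) = 118 × 346.15/543.00 = 75.22 kJ.

Q_C ≈ 75.22 kJ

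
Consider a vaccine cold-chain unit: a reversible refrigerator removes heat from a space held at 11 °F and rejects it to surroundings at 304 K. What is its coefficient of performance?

COP_R ≈ 6.150

T_C = 11 °F → (11 − 32) × 5/9 = -11.67 °C = 261.48 K.
The reversible coefficient of performance is COP_R = T_C/(T_H − T_C) = 261.48/(304.00 − 261.48) = 6.150.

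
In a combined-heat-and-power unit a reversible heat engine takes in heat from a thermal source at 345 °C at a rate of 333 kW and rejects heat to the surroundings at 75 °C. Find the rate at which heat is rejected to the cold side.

T_H = 345 °C → 345 + 273.15 = 618.15 K.
T_C = 75 °C → 75 + 273.15 = 348.15 K.
Since the cycle is reversible, η = 1 − T_C/T_H = 1 − 348.15/618.15 = 0.4368.
For a reversible cycle Q_C/Q_H = T_C/T_H, so Q_C = 333 × 348.15/618.15 = 188 kW.

Q̇_C ≈ 188 kW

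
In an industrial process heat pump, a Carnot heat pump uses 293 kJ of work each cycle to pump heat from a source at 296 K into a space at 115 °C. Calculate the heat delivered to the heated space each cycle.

Q_H ≈ 1234 kJ

T_H = 115 °C → 115 + 273.15 = 388.15 K.
For a reversible heat pump, COP_HP = T_H/(T_H − T_C) = 388.15/92.15 = 4.2122.
Q_H = COP_HP · W = 4.2122 × 293 = 1234 kJ.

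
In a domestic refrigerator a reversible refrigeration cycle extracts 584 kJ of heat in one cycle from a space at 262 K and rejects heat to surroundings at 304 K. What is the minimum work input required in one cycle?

Carnot COP: COP_R = T_C/(T_H − T_C) = 262.00/42.00 = 6.2381.
W = Q_C/COP_R = 584/6.2381 = 93.6 kJ.

W_in ≈ 93.6 kJ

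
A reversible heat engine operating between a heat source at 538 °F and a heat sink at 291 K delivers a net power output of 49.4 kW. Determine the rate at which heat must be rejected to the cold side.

T_H = 538 °F → (538 − 32) × 5/9 = 281.11 °C = 554.26 K.
Carnot efficiency: η = 1 − T_C/T_H = 1 − 291.00/554.26 = 0.4750.
Since Q_C/Q_H = T_C/T_H and Q_H = W/η, Q_C = W·T_C/(T_H − T_C) = 49.4 × 291.00/263.26 = 54.6 kW.

Q̇_C ≈ 54.6 kW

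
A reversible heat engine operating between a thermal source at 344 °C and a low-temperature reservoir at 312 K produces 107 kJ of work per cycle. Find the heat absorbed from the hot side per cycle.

T_H = 344 °C → 344 + 273.15 = 617.15 K.
Carnot efficiency: η = 1 − T_C/T_H = 1 − 312.00/617.15 = 0.4945.
Q_H = W/η = 107/0.4945 = 216 kJ.

Q_H ≈ 216 kJ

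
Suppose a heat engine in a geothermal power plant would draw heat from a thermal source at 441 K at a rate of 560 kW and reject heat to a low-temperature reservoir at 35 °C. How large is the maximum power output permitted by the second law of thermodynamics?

T_C = 35 °C → 35 + 273.15 = 308.15 K.
By the Carnot theorem, η_max = 1 − T_C/T_H = 1 − 308.15/441.00 = 0.3012.
W_max = η_max · Q_H = 0.3012 × 560 = 169 kW.

Ẇ_max ≈ 169 kW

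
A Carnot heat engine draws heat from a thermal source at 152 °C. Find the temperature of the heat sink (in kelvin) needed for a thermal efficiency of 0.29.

T_H = 152 °C → 152 + 273.15 = 425.15 K.
From η = 1 − T_C/T_H, T_C = T_H·(1 − η) = 425.15 × (1 − 0.29) = 302 K.

T_C ≈ 302 K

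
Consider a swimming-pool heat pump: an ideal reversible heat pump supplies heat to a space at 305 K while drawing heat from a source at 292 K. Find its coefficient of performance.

COP_HP ≈ 23.5

For a reversible heat pump, COP_HP = T_H/(T_H − T_C) = 305.00/(305.00 − 292.00) = 23.5.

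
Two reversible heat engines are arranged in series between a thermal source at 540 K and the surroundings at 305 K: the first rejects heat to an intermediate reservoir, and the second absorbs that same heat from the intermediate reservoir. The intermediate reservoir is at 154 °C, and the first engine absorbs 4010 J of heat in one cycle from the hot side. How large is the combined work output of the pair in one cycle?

Two reversible stages in series are equivalent to a single Carnot engine between T_H and T_C, so η_total = 1 − T_C/T_H = 1 − 305.00/540.00 = 0.4352.
W_total = η_total · Q_H = 0.4352 × 4010 = 1745 J.

W_total ≈ 1745 J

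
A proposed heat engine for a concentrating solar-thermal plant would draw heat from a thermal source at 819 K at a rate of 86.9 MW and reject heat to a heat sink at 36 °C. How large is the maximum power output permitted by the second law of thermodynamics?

T_C = 36 °C → 36 + 273.15 = 309.15 K.
The upper bound on efficiency is η_max = 1 − T_C/T_H = 1 − 309.15/819.00 = 0.6225.
W_max = η_max · Q_H = 0.6225 × 86.9 = 54.1 MW.

Ẇ_max ≈ 54.1 MW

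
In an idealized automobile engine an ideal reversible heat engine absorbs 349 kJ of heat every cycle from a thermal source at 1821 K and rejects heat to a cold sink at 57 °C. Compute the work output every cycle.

W ≈ 285.7 kJ

T_C = 57 °C → 57 + 273.15 = 330.15 K.
Since the cycle is reversible, η = 1 − T_C/T_H = 1 − 330.15/1821.00 = 0.8187.
W = η·Q_H = 0.8187 × 349 = 285.7 kJ.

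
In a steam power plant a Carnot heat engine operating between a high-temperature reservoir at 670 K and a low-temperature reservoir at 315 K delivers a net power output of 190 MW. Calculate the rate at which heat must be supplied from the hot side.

Q̇_H ≈ 358.6 MW

Since the cycle is reversible, η = 1 − T_C/T_H = 1 − 315.00/670.00 = 0.5299.
Q_H = W/η = 190/0.5299 = 358.6 MW.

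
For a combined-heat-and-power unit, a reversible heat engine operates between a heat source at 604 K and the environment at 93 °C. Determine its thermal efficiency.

η ≈ 0.394

T_C = 93 °C → 93 + 273.15 = 366.15 K.
The Carnot efficiency is η = 1 − T_C/T_H = 1 − 366.15/604.00 = 0.394.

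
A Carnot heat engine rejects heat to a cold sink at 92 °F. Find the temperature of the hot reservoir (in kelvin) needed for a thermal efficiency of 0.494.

T_H ≈ 606 K

T_C = 92 °F → (92 − 32) × 5/9 = 33.33 °C = 306.48 K.
From η = 1 − T_C/T_H, solving for T_H gives T_H = T_C/(1 − η) = 306.48/(1 − 0.494) = 606 K.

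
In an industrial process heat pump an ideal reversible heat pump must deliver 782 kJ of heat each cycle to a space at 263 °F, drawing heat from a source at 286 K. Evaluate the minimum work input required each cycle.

W_in ≈ 225 kJ

T_H = 263 °F → (263 − 32) × 5/9 = 128.33 °C = 401.48 K.
COP_HP = T_H/(T_H − T_C) = 401.48/115.48 = 3.4765.
W = Q_H/COP_HP = 782/3.4765 = 225 kJ.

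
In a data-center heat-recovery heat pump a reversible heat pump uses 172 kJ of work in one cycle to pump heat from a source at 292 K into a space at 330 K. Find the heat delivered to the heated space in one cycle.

For a reversible heat pump, COP_HP = T_H/(T_H − T_C) = 330.00/38.00 = 8.6842.
Q_H = COP_HP · W = 8.6842 × 172 = 1490 kJ.

Q_H ≈ 1490 kJ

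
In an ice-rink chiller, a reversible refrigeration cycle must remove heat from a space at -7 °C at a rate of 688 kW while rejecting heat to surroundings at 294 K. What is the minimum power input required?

T_C = -7 °C → -7 + 273.15 = 266.15 K.
COP_R = T_C/(T_H − T_C) = 266.15/27.85 = 9.5566.
W = Q_C/COP_R = 688/9.5566 = 72.0 kW.

Ẇ_in ≈ 72.0 kW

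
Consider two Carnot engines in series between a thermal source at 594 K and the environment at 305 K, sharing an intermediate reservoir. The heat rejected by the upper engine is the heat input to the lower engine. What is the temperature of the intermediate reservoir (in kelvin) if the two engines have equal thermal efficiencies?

Equal efficiencies require 1 − T_m/T_H = 1 − T_C/T_m, i.e. T_m/T_H = T_C/T_m, so T_m = √(T_H·T_C) = √(594.00 × 305.00) = 426 K.

T_m ≈ 426 K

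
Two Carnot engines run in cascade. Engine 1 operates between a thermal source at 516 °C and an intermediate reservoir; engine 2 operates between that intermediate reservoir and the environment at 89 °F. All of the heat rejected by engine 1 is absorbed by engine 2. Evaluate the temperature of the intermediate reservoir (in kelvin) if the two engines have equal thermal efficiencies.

T_H = 516 °C → 516 + 273.15 = 789.15 K.
T_C = 89 °F → (89 − 32) × 5/9 = 31.67 °C = 304.82 K.
Equal efficiencies require 1 − T_m/T_H = 1 − T_C/T_m, i.e. T_m/T_H = T_C/T_m, so T_m = √(T_H·T_C) = √(789.15 × 304.82) = 490 K.

T_m ≈ 490 K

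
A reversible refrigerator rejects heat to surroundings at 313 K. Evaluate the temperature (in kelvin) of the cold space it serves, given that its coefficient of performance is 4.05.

COP_R = T_C/(T_H − T_C) ⇒ T_C = T_H·COP_R/(1 + COP_R) = 313.00 × 4.05/(1 + 4.05) = 251 K.

T_C ≈ 251 K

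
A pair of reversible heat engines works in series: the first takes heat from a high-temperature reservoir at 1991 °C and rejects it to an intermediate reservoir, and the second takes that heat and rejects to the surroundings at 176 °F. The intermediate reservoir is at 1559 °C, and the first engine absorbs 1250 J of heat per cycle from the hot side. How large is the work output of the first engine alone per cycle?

T_H = 1991 °C → 1991 + 273.15 = 2264.15 K.
T_C = 176 °F → (176 − 32) × 5/9 = 80.00 °C = 353.15 K.
T_m = 1559 °C → 1559 + 273.15 = 1832.15 K.
First-stage efficiency η₁ = 1 − T_m/T_H = 1 − 1832.15/2264.15 = 0.1908.
W₁ = η₁·Q_H = 0.1908 × 1250 = 239 J.

W₁ ≈ 239 J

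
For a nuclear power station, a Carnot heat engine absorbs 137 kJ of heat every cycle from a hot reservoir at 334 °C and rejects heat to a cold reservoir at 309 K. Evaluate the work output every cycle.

W ≈ 67.3 kJ

T_H = 334 °C → 334 + 273.15 = 607.15 K.
Since the cycle is reversible, η = 1 − T_C/T_H = 1 − 309.00/607.15 = 0.4911.
W = η·Q_H = 0.4911 × 137 = 67.3 kJ.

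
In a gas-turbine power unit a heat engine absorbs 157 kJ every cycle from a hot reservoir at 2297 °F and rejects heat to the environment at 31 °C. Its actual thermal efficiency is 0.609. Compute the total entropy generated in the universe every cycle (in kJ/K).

ΔS_univ ≈ 0.09932 kJ/K

T_H = 2297 °F → (2297 − 32) × 5/9 = 1258.33 °C = 1531.48 K.
T_C = 31 °C → 31 + 273.15 = 304.15 K.
W = η·Q_H = 0.609 × 157 = 95.61 kJ, so Q_C = Q_H − W = 61.39 kJ.
The hot reservoir loses entropy Q_H/T_H = 157/1531.48 = 0.1025 kJ/K; the cold reservoir gains Q_C/T_C = 61.39/304.15 = 0.2018 kJ/K.
ΔS_univ = −Q_H/T_H + Q_C/T_C = 0.09932 kJ/K (> 0, since η = 0.609 < η_Carnot = 0.801).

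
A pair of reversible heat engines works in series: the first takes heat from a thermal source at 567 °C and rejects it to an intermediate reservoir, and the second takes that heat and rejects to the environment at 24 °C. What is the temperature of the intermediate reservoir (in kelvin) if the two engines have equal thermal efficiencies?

T_H = 567 °C → 567 + 273.15 = 840.15 K.
T_C = 24 °C → 24 + 273.15 = 297.15 K.
Equal efficiencies require 1 − T_m/T_H = 1 − T_C/T_m, i.e. T_m/T_H = T_C/T_m, so T_m = √(T_H·T_C) = √(840.15 × 297.15) = 500 K.

T_m ≈ 500 K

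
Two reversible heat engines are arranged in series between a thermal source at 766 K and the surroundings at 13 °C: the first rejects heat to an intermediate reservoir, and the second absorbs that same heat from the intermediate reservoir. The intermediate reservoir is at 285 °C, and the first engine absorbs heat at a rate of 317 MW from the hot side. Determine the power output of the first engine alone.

T_C = 13 °C → 13 + 273.15 = 286.15 K.
T_m = 285 °C → 285 + 273.15 = 558.15 K.
First-stage efficiency η₁ = 1 − T_m/T_H = 1 − 558.15/766.00 = 0.2713.
W₁ = η₁·Q_H = 0.2713 × 317 = 86.0 MW.

Ẇ₁ ≈ 86.0 MW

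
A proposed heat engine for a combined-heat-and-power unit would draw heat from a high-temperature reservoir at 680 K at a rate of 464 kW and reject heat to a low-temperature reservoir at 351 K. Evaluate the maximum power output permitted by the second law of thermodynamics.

The upper bound on efficiency is η_max = 1 − T_C/T_H = 1 − 351.00/680.00 = 0.4838.
W_max = η_max · Q_H = 0.4838 × 464 = 224 kW.

Ẇ_max ≈ 224 kW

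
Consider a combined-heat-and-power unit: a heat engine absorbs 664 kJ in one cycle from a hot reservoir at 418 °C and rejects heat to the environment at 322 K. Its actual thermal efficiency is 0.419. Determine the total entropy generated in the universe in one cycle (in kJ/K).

T_H = 418 °C → 418 + 273.15 = 691.15 K.
W = η·Q_H = 0.419 × 664 = 278.2 kJ, so Q_C = Q_H − W = 385.8 kJ.
The hot reservoir loses entropy Q_H/T_H = 664/691.15 = 0.9607 kJ/K; the cold reservoir gains Q_C/T_C = 385.8/322.00 = 1.198 kJ/K.
ΔS_univ = −Q_H/T_H + Q_C/T_C = 0.2374 kJ/K (> 0, since η = 0.419 < η_Carnot = 0.534).

ΔS_univ ≈ 0.2374 kJ/K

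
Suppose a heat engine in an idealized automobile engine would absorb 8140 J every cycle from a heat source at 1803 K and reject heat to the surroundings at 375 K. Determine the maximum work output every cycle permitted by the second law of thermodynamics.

By the Carnot theorem, η_max = 1 − T_C/T_H = 1 − 375.00/1803.00 = 0.7920.
W_max = η_max · Q_H = 0.7920 × 8140 = 6450 J.

W_max ≈ 6450 J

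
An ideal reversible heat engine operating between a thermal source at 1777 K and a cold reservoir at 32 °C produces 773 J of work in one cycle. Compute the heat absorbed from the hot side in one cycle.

Q_H ≈ 933 J

T_C = 32 °C → 32 + 273.15 = 305.15 K.
Carnot efficiency: η = 1 − T_C/T_H = 1 − 305.15/1777.00 = 0.8283.
Q_H = W/η = 773/0.8283 = 933 J.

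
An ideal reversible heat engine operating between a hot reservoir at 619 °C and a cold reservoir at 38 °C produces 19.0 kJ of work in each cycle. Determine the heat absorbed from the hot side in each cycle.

Q_H ≈ 29.2 kJ

T_H = 619 °C → 619 + 273.15 = 892.15 K.
T_C = 38 °C → 38 + 273.15 = 311.15 K.
The Carnot efficiency is η = 1 − T_C/T_H = 1 − 311.15/892.15 = 0.6512.
Q_H = W/η = 19.0/0.6512 = 29.2 kJ.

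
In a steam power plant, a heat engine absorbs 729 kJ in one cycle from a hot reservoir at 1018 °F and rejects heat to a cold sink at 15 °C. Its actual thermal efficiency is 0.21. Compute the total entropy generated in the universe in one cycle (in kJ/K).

T_H = 1018 °F → (1018 − 32) × 5/9 = 547.78 °C = 820.93 K.
T_C = 15 °C → 15 + 273.15 = 288.15 K.
W = η·Q_H = 0.21 × 729 = 153.1 kJ, so Q_C = Q_H − W = 575.9 kJ.
Entropy balance on the reservoirs: −Q_H/T_H = -0.8880 kJ/K, +Q_C/T_C = 1.999 kJ/K.
ΔS_univ = −Q_H/T_H + Q_C/T_C = 1.11 kJ/K (> 0, since η = 0.21 < η_Carnot = 0.649).

ΔS_univ ≈ 1.11 kJ/K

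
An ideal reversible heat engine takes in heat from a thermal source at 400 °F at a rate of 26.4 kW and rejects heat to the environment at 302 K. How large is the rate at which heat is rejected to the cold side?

T_H = 400 °F → (400 − 32) × 5/9 = 204.44 °C = 477.59 K.
η_rev = 1 − T_C/T_H = 1 − 302.00/477.59 = 0.3677.
For a reversible cycle Q_C/Q_H = T_C/T_H, so Q_C = 26.4 × 302.00/477.59 = 16.69 kW.

Q̇_C ≈ 16.69 kW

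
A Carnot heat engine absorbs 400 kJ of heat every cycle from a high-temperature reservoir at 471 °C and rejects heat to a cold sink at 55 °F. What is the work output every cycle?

W ≈ 246.3 kJ

T_H = 471 °C → 471 + 273.15 = 744.15 K.
T_C = 55 °F → (55 − 32) × 5/9 = 12.78 °C = 285.93 K.
Carnot efficiency: η = 1 − T_C/T_H = 1 − 285.93/744.15 = 0.6158.
W = η·Q_H = 0.6158 × 400 = 246.3 kJ.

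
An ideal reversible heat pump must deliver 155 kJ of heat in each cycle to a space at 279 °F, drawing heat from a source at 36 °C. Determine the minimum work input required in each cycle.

T_H = 279 °F → (279 − 32) × 5/9 = 137.22 °C = 410.37 K.
T_C = 36 °C → 36 + 273.15 = 309.15 K.
For a reversible heat pump, COP_HP = T_H/(T_H − T_C) = 410.37/101.22 = 4.0542.
W = Q_H/COP_HP = 155/4.0542 = 38.2 kJ.

W_in ≈ 38.2 kJ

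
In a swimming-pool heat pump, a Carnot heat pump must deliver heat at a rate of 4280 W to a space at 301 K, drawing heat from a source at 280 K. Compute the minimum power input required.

Reversible heating COP: COP_HP = T_H/(T_H − T_C) = 301.00/21.00 = 14.3333.
W = Q_H/COP_HP = 4280/14.3333 = 299 W.

Ẇ_in ≈ 299 W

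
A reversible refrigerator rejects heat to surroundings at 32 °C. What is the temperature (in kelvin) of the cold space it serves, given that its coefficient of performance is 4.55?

T_H = 32 °C → 32 + 273.15 = 305.15 K.
COP_R = T_C/(T_H − T_C) ⇒ T_C = T_H·COP_R/(1 + COP_R) = 305.15 × 4.55/(1 + 4.55) = 250 K.

T_C ≈ 250 K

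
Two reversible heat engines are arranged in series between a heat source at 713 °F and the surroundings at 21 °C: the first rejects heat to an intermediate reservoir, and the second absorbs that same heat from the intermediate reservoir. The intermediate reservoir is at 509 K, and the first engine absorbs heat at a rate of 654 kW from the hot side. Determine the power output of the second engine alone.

Ẇ₂ ≈ 216 kW

T_H = 713 °F → (713 − 32) × 5/9 = 378.33 °C = 651.48 K.
T_C = 21 °C → 21 + 273.15 = 294.15 K.
Heat entering the second stage: Q_m = Q_H·(T_m/T_H) = 654 × 509.00/651.48 = 511 kW.
Second-stage efficiency η₂ = 1 − T_C/T_m = 1 − 294.15/509.00 = 0.4221, so W₂ = η₂·Q_m = 216 kW.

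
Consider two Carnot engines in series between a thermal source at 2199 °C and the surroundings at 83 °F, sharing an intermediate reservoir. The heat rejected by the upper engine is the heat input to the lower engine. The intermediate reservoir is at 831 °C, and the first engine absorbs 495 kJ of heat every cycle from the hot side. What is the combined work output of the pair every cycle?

T_H = 2199 °C → 2199 + 273.15 = 2472.15 K.
T_C = 83 °F → (83 − 32) × 5/9 = 28.33 °C = 301.48 K.
Two reversible stages in series are equivalent to a single Carnot engine between T_H and T_C, so η_total = 1 − T_C/T_H = 1 − 301.48/2472.15 = 0.8780.
W_total = η_total · Q_H = 0.8780 × 495 = 435 kJ.

W_total ≈ 435 kJ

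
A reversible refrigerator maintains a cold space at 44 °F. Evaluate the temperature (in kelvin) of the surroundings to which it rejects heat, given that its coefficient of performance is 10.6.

T_C = 44 °F → (44 − 32) × 5/9 = 6.67 °C = 279.82 K.
COP_R = T_C/(T_H − T_C) ⇒ T_H = T_C·(1 + 1/COP_R) = 279.82 × (1 + 1/10.6) = 306.2 K.

T_H ≈ 306.2 K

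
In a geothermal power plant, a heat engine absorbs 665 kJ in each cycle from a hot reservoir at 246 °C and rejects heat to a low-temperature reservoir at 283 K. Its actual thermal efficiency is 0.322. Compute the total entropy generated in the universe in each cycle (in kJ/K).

T_H = 246 °C → 246 + 273.15 = 519.15 K.
W = η·Q_H = 0.322 × 665 = 214.1 kJ, so Q_C = Q_H − W = 450.9 kJ.
Entropy balance on the reservoirs: −Q_H/T_H = -1.281 kJ/K, +Q_C/T_C = 1.593 kJ/K.
ΔS_univ = −Q_H/T_H + Q_C/T_C = 0.312 kJ/K (> 0, since η = 0.322 < η_Carnot = 0.455).

ΔS_univ ≈ 0.312 kJ/K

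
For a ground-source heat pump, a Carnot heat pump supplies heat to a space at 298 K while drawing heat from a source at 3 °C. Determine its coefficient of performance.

COP_HP ≈ 13.6

T_C = 3 °C → 3 + 273.15 = 276.15 K.
For a reversible heat pump, COP_HP = T_H/(T_H − T_C) = 298.00/(298.00 − 276.15) = 13.6.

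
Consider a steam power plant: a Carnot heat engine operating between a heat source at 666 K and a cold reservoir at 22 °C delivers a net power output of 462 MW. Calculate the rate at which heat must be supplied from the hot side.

Q̇_H ≈ 830 MW

T_C = 22 °C → 22 + 273.15 = 295.15 K.
The Carnot efficiency is η = 1 − T_C/T_H = 1 − 295.15/666.00 = 0.5568.
Q_H = W/η = 462/0.5568 = 830 MW.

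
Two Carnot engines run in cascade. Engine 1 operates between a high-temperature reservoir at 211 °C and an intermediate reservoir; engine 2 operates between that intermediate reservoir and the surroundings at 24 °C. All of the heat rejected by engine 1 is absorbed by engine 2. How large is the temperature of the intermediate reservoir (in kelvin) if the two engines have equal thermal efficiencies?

T_H = 211 °C → 211 + 273.15 = 484.15 K.
T_C = 24 °C → 24 + 273.15 = 297.15 K.
Equal efficiencies require 1 − T_m/T_H = 1 − T_C/T_m, i.e. T_m/T_H = T_C/T_m, so T_m = √(T_H·T_C) = √(484.15 × 297.15) = 379 K.

T_m ≈ 379 K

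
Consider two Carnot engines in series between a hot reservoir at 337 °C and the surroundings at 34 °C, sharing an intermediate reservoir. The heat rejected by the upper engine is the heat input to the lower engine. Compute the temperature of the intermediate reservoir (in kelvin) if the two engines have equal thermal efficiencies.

T_H = 337 °C → 337 + 273.15 = 610.15 K.
T_C = 34 °C → 34 + 273.15 = 307.15 K.
Equal efficiencies require 1 − T_m/T_H = 1 − T_C/T_m, i.e. T_m/T_H = T_C/T_m, so T_m = √(T_H·T_C) = √(610.15 × 307.15) = 432.9 K.

T_m ≈ 432.9 K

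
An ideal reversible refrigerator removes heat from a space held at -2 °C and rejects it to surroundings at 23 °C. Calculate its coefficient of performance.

COP_R ≈ 10.8

T_H = 23 °C → 23 + 273.15 = 296.15 K.
T_C = -2 °C → -2 + 273.15 = 271.15 K.
The reversible coefficient of performance is COP_R = T_C/(T_H − T_C) = 271.15/(296.15 − 271.15) = 10.8.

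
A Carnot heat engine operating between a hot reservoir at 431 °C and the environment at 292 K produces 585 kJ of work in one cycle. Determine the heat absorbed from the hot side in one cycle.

T_H = 431 °C → 431 + 273.15 = 704.15 K.
Since the cycle is reversible, η = 1 − T_C/T_H = 1 − 292.00/704.15 = 0.5853.
Q_H = W/η = 585/0.5853 = 999 kJ.

Q_H ≈ 999 kJ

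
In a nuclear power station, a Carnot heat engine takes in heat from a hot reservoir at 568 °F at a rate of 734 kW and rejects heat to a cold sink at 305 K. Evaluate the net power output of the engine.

T_H = 568 °F → (568 − 32) × 5/9 = 297.78 °C = 570.93 K.
Carnot efficiency: η = 1 − T_C/T_H = 1 − 305.00/570.93 = 0.4658.
W = η·Q_H = 0.4658 × 734 = 342 kW.

Ẇ ≈ 342 kW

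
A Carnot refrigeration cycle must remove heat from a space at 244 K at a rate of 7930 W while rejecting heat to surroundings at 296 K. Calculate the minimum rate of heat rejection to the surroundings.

Q̇_H ≈ 9620 W

For a reversible cycle Q_H/Q_C = T_H/T_C, so Q_H = Q_C·T_H/T_C = 7930 × 296.00/244.00 = 9620 W.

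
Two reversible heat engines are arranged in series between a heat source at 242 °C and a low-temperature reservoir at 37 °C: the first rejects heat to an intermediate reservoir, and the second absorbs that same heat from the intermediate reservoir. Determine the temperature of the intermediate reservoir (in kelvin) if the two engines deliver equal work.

T_H = 242 °C → 242 + 273.15 = 515.15 K.
T_C = 37 °C → 37 + 273.15 = 310.15 K.
For reversible stages Q_m = Q_H·(T_m/T_H). Setting W₁ = Q_H(1 − T_m/T_H) equal to W₂ = Q_m(1 − T_C/T_m) = Q_H·(T_m − T_C)/T_H gives T_H − T_m = T_m − T_C, so T_m = (T_H + T_C)/2 = (515.15 + 310.15)/2 = 412.6 K.

T_m ≈ 412.6 K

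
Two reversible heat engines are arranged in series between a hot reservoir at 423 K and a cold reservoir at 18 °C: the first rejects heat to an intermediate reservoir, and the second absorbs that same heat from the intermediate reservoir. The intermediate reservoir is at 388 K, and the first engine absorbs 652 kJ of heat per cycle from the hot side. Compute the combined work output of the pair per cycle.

T_C = 18 °C → 18 + 273.15 = 291.15 K.
Two reversible stages in series are equivalent to a single Carnot engine between T_H and T_C, so η_total = 1 − T_C/T_H = 1 − 291.15/423.00 = 0.3117.
W_total = η_total · Q_H = 0.3117 × 652 = 203.2 kJ.

W_total ≈ 203.2 kJ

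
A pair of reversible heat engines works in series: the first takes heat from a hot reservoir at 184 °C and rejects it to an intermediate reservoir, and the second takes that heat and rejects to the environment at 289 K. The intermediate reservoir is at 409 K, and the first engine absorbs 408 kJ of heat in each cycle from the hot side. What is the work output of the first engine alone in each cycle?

W₁ ≈ 42.97 kJ

T_H = 184 °C → 184 + 273.15 = 457.15 K.
First-stage efficiency η₁ = 1 − T_m/T_H = 1 − 409.00/457.15 = 0.1053.
W₁ = η₁·Q_H = 0.1053 × 408 = 42.97 kJ.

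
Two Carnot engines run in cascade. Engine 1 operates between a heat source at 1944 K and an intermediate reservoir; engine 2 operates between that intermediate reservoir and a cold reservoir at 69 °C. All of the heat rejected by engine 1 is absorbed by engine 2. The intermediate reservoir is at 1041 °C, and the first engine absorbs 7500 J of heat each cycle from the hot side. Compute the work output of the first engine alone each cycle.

W₁ ≈ 2430 J

T_C = 69 °C → 69 + 273.15 = 342.15 K.
T_m = 1041 °C → 1041 + 273.15 = 1314.15 K.
First-stage efficiency η₁ = 1 − T_m/T_H = 1 − 1314.15/1944.00 = 0.3240.
W₁ = η₁·Q_H = 0.3240 × 7500 = 2430 J.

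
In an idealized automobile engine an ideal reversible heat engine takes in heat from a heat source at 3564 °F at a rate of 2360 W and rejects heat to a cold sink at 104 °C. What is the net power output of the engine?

Ẇ ≈ 1962 W

T_H = 3564 °F → (3564 − 32) × 5/9 = 1962.22 °C = 2235.37 K.
T_C = 104 °C → 104 + 273.15 = 377.15 K.
Since the cycle is reversible, η = 1 − T_C/T_H = 1 − 377.15/2235.37 = 0.8313.
W = η·Q_H = 0.8313 × 2360 = 1962 W.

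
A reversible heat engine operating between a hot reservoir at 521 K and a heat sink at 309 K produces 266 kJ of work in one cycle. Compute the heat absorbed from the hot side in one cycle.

Q_H ≈ 654 kJ

The Carnot efficiency is η = 1 − T_C/T_H = 1 − 309.00/521.00 = 0.4069.
Q_H = W/η = 266/0.4069 = 654 kJ.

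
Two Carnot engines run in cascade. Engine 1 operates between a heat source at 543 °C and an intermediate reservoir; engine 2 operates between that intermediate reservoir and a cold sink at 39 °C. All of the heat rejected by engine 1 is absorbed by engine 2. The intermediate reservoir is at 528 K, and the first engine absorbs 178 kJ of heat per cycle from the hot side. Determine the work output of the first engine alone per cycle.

W₁ ≈ 62.8 kJ

T_H = 543 °C → 543 + 273.15 = 816.15 K.
T_C = 39 °C → 39 + 273.15 = 312.15 K.
First-stage efficiency η₁ = 1 − T_m/T_H = 1 − 528.00/816.15 = 0.3531.
W₁ = η₁·Q_H = 0.3531 × 178 = 62.8 kJ.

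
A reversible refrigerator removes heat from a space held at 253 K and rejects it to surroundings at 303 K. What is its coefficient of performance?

The reversible coefficient of performance is COP_R = T_C/(T_H − T_C) = 253.00/(303.00 − 253.00) = 5.06.

COP_R ≈ 5.06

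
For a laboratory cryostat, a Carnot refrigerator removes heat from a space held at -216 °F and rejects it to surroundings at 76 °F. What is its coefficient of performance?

T_H = 76 °F → (76 − 32) × 5/9 = 24.44 °C = 297.59 K.
T_C = -216 °F → (-216 − 32) × 5/9 = -137.78 °C = 135.37 K.
COP_R = T_C/(T_H − T_C) = 135.37/(297.59 − 135.37) = 0.834.

COP_R ≈ 0.834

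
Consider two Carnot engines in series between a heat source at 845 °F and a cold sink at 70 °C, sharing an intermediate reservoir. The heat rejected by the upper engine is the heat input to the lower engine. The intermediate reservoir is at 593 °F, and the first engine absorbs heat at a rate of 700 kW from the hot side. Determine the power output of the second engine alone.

Ẇ₂ ≈ 233.4 kW

T_H = 845 °F → (845 − 32) × 5/9 = 451.67 °C = 724.82 K.
T_C = 70 °C → 70 + 273.15 = 343.15 K.
T_m = 593 °F → (593 − 32) × 5/9 = 311.67 °C = 584.82 K.
Heat entering the second stage: Q_m = Q_H·(T_m/T_H) = 700 × 584.82/724.82 = 564.8 kW.
Second-stage efficiency η₂ = 1 − T_C/T_m = 1 − 343.15/584.82 = 0.4132, so W₂ = η₂·Q_m = 233.4 kW.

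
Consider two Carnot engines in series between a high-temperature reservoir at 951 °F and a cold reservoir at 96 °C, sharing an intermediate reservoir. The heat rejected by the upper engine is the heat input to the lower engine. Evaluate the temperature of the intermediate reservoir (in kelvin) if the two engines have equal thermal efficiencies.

T_m ≈ 537.9 K

T_H = 951 °F → (951 − 32) × 5/9 = 510.56 °C = 783.71 K.
T_C = 96 °C → 96 + 273.15 = 369.15 K.
Equal efficiencies require 1 − T_m/T_H = 1 − T_C/T_m, i.e. T_m/T_H = T_C/T_m, so T_m = √(T_H·T_C) = √(783.71 × 369.15) = 537.9 K.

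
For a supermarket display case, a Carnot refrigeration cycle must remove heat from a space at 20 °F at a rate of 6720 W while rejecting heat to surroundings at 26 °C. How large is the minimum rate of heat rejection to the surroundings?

Q̇_H ≈ 7540 W

T_H = 26 °C → 26 + 273.15 = 299.15 K.
T_C = 20 °F → (20 − 32) × 5/9 = -6.67 °C = 266.48 K.
For a reversible cycle Q_H/Q_C = T_H/T_C, so Q_H = Q_C·T_H/T_C = 6720 × 299.15/266.48 = 7540 W.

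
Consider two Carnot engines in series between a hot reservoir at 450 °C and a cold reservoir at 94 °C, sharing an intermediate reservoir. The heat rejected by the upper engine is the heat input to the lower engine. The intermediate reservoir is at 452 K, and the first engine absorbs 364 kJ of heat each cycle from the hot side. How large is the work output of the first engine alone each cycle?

W₁ ≈ 136 kJ

T_H = 450 °C → 450 + 273.15 = 723.15 K.
T_C = 94 °C → 94 + 273.15 = 367.15 K.
First-stage efficiency η₁ = 1 − T_m/T_H = 1 − 452.00/723.15 = 0.3750.
W₁ = η₁·Q_H = 0.3750 × 364 = 136 kJ.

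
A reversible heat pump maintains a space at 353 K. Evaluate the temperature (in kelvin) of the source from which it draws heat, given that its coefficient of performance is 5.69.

T_C ≈ 291.0 K

COP_HP = T_H/(T_H − T_C) ⇒ T_C = T_H·(COP_HP − 1)/COP_HP = 353.00 × (5.69 − 1)/5.69 = 291.0 K.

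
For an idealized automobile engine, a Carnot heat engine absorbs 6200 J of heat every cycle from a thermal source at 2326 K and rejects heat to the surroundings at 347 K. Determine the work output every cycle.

W ≈ 5280 J

Carnot efficiency: η = 1 − T_C/T_H = 1 − 347.00/2326.00 = 0.8508.
W = η·Q_H = 0.8508 × 6200 = 5280 J.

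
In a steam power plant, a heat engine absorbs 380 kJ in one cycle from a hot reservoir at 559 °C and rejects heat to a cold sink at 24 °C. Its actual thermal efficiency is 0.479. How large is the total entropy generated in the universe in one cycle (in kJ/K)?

ΔS_univ ≈ 0.210 kJ/K

T_H = 559 °C → 559 + 273.15 = 832.15 K.
T_C = 24 °C → 24 + 273.15 = 297.15 K.
W = η·Q_H = 0.479 × 380 = 182.0 kJ, so Q_C = Q_H − W = 198.0 kJ.
The hot reservoir loses entropy Q_H/T_H = 380/832.15 = 0.4566 kJ/K; the cold reservoir gains Q_C/T_C = 198.0/297.15 = 0.6663 kJ/K.
ΔS_univ = −Q_H/T_H + Q_C/T_C = 0.210 kJ/K (> 0, since η = 0.479 < η_Carnot = 0.643).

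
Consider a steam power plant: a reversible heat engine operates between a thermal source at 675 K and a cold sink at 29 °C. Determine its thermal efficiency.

η ≈ 0.552

T_C = 29 °C → 29 + 273.15 = 302.15 K.
For a reversible engine, η = 1 − T_C/T_H = 1 − 302.15/675.00 = 0.552.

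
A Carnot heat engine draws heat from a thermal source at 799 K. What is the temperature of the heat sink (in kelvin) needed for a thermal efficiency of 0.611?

From η = 1 − T_C/T_H, T_C = T_H·(1 − η) = 799.00 × (1 − 0.611) = 311 K.

T_C ≈ 311 K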